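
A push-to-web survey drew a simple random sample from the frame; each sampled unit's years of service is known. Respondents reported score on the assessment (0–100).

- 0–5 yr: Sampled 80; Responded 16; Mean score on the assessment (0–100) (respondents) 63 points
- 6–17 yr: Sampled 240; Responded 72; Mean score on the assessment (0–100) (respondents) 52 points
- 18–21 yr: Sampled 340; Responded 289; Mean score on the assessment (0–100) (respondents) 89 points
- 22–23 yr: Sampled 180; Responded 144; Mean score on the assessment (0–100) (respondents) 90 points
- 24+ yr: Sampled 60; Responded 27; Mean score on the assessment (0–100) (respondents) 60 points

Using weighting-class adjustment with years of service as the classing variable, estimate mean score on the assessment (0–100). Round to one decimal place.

75.1

Response rates by class: 0–5 yr 16/80 = 20%, 6–17 yr 72/240 = 30%, 18–21 yr 289/340 = 85%, 22–23 yr 144/180 = 80%, 24+ yr 27/60 = 45%.
Weighting each respondent by the inverse class response rate inflates each class back to its sampled size, so the class weight is n_sampled:
  0–5 yr: 80 × 63 = 5040
  6–17 yr: 240 × 52 = 12,480
  18–21 yr: 340 × 89 = 30,260
  22–23 yr: 180 × 90 = 16,200
  24+ yr: 60 × 60 = 3600
Adjusted estimate = 67,580 / 900 = 75.0889 → 75.1.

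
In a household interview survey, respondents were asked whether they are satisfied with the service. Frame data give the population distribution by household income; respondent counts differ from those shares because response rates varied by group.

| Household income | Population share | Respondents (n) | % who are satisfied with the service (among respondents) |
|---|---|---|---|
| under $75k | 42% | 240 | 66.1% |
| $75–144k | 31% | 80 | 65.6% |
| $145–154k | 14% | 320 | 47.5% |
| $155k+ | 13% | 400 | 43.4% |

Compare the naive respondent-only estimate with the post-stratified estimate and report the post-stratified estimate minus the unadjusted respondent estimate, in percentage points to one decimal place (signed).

Unadjusted (pooled respondent) estimate weights by respondent counts:
  (240/1040)×66.1 + (80/1040)×65.6 + (320/1040)×47.5 + (400/1040)×43.4 = 51.6077%
Reweighting by population household income shares:
  0.42×66.1 + 0.31×65.6 + 0.14×47.5 + 0.13×43.4 = 60.39%
Difference = 60.39 − 51.6077 = 8.7823 pp.

+8.8 percentage points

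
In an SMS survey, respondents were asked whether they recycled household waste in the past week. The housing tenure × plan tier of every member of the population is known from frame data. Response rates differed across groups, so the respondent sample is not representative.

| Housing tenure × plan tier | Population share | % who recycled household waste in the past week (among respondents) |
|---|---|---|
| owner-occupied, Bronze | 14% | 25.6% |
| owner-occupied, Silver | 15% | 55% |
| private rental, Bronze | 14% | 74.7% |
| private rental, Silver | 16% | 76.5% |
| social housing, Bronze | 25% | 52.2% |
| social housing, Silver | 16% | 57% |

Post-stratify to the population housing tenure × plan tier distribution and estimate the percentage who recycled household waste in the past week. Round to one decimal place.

Reweight to the known housing tenure × plan tier distribution:
  owner-occupied, Bronze: 0.14 × 25.6 = 3.584
  owner-occupied, Silver: 0.15 × 55 = 8.25
  private rental, Bronze: 0.14 × 74.7 = 10.458
  private rental, Silver: 0.16 × 76.5 = 12.24
  social housing, Bronze: 0.25 × 52.2 = 13.05
  social housing, Silver: 0.16 × 57 = 9.12
Post-stratified estimate = 56.702 → 56.7%.

56.7%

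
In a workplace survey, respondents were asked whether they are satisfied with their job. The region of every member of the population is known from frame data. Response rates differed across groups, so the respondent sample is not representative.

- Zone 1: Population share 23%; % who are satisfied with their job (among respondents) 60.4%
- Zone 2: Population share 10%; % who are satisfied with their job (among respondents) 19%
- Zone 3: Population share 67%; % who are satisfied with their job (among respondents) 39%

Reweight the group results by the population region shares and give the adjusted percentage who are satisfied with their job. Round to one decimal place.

41.9%

Post-stratification weights by population share, not respondent share:
  Zone 1: 0.23 × 60.4 = 13.892
  Zone 2: 0.1 × 19 = 1.9
  Zone 3: 0.67 × 39 = 26.13
Post-stratified estimate = 41.922 → 41.9%.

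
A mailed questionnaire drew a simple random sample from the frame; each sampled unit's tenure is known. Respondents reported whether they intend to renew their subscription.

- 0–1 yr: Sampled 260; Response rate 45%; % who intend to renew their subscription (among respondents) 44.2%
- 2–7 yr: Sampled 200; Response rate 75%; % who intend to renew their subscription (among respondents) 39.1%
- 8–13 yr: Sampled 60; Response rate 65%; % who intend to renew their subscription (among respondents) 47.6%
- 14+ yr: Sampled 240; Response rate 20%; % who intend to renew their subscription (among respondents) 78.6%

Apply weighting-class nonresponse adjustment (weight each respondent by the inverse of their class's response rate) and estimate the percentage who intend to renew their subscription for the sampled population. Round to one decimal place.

Weighting each respondent by the inverse class response rate inflates each class back to its sampled size, so the class weight is n_sampled:
  0–1 yr: 260 × 44.2 = 11,492
  2–7 yr: 200 × 39.1 = 7820
  8–13 yr: 60 × 47.6 = 2856
  14+ yr: 240 × 78.6 = 18,864
Adjusted estimate = 41,032 / 760 = 53.9895 → 54.0%.

54.0%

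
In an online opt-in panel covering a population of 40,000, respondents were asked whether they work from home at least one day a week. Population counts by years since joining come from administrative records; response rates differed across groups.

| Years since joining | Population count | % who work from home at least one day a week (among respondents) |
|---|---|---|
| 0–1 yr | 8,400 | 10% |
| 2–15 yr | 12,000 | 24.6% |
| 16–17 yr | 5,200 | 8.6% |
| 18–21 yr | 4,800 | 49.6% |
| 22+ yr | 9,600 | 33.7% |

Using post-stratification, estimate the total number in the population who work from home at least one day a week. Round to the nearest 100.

Estimated count per cell = population count × respondent percentage:
  0–1 yr: 8,400 × 10% = 840
  2–15 yr: 12,000 × 24.6% = 2952
  16–17 yr: 5,200 × 8.6% = 447.2
  18–21 yr: 4,800 × 49.6% = 2380.8
  22+ yr: 9,600 × 33.7% = 3235.2
Estimated total = 9855.2 → 9,900.

9,900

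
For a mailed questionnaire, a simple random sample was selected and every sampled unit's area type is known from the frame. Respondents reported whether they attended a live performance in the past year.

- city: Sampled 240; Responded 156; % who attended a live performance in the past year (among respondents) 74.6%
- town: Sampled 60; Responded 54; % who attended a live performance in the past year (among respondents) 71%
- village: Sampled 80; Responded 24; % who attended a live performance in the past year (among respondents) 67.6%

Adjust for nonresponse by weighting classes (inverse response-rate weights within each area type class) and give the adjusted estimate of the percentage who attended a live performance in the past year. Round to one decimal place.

Class response rates: city 156/240 = 65%, town 54/60 = 90%, village 24/80 = 30%.
Weighting each respondent by the inverse class response rate inflates each class back to its sampled size, so the class weight is n_sampled:
  city: 240 × 74.6 = 17,904
  town: 60 × 71 = 4260
  village: 80 × 67.6 = 5408
Adjusted estimate = 27,572 / 380 = 72.5579 → 72.6%.

72.6%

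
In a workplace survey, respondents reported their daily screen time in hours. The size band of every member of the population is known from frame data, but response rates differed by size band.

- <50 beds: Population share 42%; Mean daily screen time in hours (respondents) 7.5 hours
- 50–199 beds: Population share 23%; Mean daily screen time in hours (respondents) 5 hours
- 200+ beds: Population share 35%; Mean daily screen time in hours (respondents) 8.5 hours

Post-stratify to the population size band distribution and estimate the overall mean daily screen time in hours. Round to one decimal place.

Post-stratification weights by population share, not respondent share:
  <50 beds: 0.42 × 7.5 = 3.15
  50–199 beds: 0.23 × 5 = 1.15
  200+ beds: 0.35 × 8.5 = 2.975
Post-stratified estimate = 7.275 → 7.3.

7.3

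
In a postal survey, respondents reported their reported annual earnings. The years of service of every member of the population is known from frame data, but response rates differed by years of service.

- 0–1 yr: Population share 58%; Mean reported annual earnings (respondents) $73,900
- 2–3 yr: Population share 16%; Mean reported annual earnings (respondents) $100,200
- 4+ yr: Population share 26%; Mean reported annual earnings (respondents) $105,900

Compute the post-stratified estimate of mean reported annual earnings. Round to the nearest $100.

Reweight to the known years of service distribution:
  0–1 yr: 0.58 × 73,900 = 42,862
  2–3 yr: 0.16 × 100,200 = 16,032
  4+ yr: 0.26 × 105,900 = 27,534
Post-stratified estimate = 86,428 → $86,400.

$86,400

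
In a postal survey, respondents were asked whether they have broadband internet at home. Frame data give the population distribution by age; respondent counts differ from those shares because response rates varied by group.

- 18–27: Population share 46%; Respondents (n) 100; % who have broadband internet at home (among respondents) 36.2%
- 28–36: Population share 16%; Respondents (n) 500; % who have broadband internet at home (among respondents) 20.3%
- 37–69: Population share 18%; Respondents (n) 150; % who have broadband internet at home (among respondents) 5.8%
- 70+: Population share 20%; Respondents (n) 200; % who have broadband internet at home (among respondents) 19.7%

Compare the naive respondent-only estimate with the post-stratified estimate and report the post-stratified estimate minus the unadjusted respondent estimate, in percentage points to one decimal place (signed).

Naive respondent-only estimate (weights = respondent counts):
  (100/950)×36.2 + (500/950)×20.3 + (150/950)×5.8 + (200/950)×19.7 = 19.5579%
Reweighting by population age shares:
  0.46×36.2 + 0.16×20.3 + 0.18×5.8 + 0.2×19.7 = 24.884%
Difference = 24.884 − 19.5579 = 5.3261 pp.

+5.3 percentage points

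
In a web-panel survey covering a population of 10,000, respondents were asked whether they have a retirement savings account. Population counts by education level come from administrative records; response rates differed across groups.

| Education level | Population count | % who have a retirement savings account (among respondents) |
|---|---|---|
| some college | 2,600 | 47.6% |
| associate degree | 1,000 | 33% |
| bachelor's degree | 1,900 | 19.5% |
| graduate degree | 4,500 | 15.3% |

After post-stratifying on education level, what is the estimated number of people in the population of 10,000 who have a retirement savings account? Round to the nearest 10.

2,630

Each cell contributes its population count × the respondent rate:
  some college: 2,600 × 47.6% = 1237.6
  associate degree: 1,000 × 33% = 330
  bachelor's degree: 1,900 × 19.5% = 370.5
  graduate degree: 4,500 × 15.3% = 688.5
Estimated total = 2626.6 → 2,630.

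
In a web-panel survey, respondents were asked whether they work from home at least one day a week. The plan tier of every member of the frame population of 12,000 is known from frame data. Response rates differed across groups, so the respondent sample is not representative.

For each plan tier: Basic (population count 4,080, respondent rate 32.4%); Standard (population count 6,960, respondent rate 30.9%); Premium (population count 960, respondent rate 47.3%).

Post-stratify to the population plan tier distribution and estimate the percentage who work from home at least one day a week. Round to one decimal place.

Weight each group's respondent value by its population share:
  Basic: (4,080/12,000) × 32.4 = 11.016
  Standard: (6,960/12,000) × 30.9 = 17.922
  Premium: (960/12,000) × 47.3 = 3.784
Post-stratified estimate = 32.722 → 32.7%.

32.7%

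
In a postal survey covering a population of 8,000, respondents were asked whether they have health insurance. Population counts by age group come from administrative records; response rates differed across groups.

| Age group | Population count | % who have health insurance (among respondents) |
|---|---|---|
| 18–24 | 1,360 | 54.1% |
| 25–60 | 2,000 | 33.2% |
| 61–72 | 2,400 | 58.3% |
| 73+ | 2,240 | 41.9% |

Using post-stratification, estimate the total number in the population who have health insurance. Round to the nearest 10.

3,740

Each cell contributes its population count × the respondent rate:
  18–24: 1,360 × 54.1% = 735.76
  25–60: 2,000 × 33.2% = 664
  61–72: 2,400 × 58.3% = 1399.2
  73+: 2,240 × 41.9% = 938.56
Estimated total = 3737.52 → 3,740.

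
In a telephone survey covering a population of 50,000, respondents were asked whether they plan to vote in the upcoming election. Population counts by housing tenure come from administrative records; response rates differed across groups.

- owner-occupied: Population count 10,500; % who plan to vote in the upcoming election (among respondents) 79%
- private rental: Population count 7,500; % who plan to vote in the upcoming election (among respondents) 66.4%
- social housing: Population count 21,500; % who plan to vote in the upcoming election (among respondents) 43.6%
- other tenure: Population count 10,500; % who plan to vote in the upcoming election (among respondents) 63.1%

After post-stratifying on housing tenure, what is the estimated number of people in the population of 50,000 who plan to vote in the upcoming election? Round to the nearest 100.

29,300

Apply each group's respondent rate to its population count:
  owner-occupied: 10,500 × 79% = 8295
  private rental: 7,500 × 66.4% = 4980
  social housing: 21,500 × 43.6% = 9374
  other tenure: 10,500 × 63.1% = 6625.5
Estimated total = 29274.5 → 29,300.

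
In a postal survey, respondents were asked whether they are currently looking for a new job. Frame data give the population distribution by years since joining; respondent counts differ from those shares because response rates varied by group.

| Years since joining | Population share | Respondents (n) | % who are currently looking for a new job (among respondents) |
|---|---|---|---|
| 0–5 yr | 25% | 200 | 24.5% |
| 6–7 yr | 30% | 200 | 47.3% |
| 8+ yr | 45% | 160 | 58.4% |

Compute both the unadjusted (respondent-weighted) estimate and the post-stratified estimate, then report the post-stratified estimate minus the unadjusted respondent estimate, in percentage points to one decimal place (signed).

Unadjusted (pooled respondent) estimate weights by respondent counts:
  (200/560)×24.5 + (200/560)×47.3 + (160/560)×58.4 = 42.3286%
Post-stratified estimate weights by population shares:
  0.25×24.5 + 0.3×47.3 + 0.45×58.4 = 46.595%
Difference = 46.595 − 42.3286 = 4.2664 pp.

+4.3 percentage points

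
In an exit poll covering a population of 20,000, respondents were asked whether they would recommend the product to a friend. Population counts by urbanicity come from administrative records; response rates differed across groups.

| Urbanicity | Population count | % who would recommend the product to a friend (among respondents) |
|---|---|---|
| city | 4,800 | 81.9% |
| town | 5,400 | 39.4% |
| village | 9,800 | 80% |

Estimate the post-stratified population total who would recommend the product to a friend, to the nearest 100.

13,900

Apply each group's respondent rate to its population count:
  city: 4,800 × 81.9% = 3931.2
  town: 5,400 × 39.4% = 2127.6
  village: 9,800 × 80% = 7840
Estimated total = 13898.8 → 13,900.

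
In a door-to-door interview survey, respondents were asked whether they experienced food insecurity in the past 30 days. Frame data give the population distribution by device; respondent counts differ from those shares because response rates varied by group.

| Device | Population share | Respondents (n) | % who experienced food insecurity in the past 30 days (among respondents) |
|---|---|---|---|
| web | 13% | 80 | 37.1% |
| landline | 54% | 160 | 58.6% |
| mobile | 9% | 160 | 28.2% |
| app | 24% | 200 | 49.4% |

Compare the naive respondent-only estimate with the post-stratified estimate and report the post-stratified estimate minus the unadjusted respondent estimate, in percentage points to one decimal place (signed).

Naive respondent-only estimate (weights = respondent counts):
  (80/600)×37.1 + (160/600)×58.6 + (160/600)×28.2 + (200/600)×49.4 = 44.56%
Reweighting by population device shares:
  0.13×37.1 + 0.54×58.6 + 0.09×28.2 + 0.24×49.4 = 50.861%
Difference = 50.861 − 44.56 = 6.301 pp.

+6.3 percentage points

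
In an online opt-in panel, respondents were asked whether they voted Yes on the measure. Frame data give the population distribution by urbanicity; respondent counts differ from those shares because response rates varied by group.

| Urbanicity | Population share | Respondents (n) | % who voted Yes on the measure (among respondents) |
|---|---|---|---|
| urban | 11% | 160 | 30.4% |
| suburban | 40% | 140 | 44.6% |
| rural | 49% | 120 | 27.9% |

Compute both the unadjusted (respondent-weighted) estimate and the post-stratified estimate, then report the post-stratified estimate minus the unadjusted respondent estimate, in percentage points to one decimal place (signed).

+0.4 percentage points

Unadjusted (pooled respondent) estimate weights by respondent counts:
  (160/420)×30.4 + (140/420)×44.6 + (120/420)×27.9 = 34.419%
Post-stratifying to population shares instead:
  0.11×30.4 + 0.4×44.6 + 0.49×27.9 = 34.855%
Difference = 34.855 − 34.419 = 0.436 pp.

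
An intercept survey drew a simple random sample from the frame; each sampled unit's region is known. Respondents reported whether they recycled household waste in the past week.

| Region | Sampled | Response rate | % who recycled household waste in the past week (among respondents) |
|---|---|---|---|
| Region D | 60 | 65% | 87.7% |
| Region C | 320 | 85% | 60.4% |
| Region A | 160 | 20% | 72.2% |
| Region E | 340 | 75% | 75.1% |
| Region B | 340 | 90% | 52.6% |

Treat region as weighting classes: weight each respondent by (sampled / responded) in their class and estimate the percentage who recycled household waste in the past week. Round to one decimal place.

Inverse-response-rate weighting restores each class to its sampled count, so class totals weight by n_sampled:
  Region D: 60 × 87.7 = 5262
  Region C: 320 × 60.4 = 19,328
  Region A: 160 × 72.2 = 11,552
  Region E: 340 × 75.1 = 25534
  Region B: 340 × 52.6 = 17,884
Adjusted estimate = 79,560 / 1,220 = 65.2131 → 65.2%.

65.2%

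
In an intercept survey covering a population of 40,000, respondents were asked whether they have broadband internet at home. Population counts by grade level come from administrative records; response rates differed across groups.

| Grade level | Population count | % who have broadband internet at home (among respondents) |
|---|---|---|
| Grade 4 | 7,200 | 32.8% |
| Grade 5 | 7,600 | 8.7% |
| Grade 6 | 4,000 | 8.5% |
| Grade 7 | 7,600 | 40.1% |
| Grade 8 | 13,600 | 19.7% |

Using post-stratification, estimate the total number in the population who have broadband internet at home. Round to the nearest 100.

Each cell contributes its population count × the respondent rate:
  Grade 4: 7,200 × 32.8% = 2361.6
  Grade 5: 7,600 × 8.7% = 661.2
  Grade 6: 4,000 × 8.5% = 340
  Grade 7: 7,600 × 40.1% = 3047.6
  Grade 8: 13,600 × 19.7% = 2679.2
Estimated total = 9089.6 → 9,100.

9,100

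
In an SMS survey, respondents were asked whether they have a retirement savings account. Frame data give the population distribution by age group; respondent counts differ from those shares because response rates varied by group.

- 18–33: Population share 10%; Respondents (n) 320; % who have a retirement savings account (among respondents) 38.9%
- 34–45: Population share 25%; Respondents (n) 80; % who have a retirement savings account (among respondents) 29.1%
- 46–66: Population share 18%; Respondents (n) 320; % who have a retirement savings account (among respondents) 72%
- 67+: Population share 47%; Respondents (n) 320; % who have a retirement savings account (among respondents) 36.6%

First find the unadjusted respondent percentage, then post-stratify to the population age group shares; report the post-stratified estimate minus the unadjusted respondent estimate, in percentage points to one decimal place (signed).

Naive respondent-only estimate (weights = respondent counts):
  (320/1040)×38.9 + (80/1040)×29.1 + (320/1040)×72 + (320/1040)×36.6 = 47.6231%
Post-stratified estimate weights by population shares:
  0.1×38.9 + 0.25×29.1 + 0.18×72 + 0.47×36.6 = 41.327%
Difference = 41.327 − 47.6231 = -6.2961 pp.

-6.3 percentage points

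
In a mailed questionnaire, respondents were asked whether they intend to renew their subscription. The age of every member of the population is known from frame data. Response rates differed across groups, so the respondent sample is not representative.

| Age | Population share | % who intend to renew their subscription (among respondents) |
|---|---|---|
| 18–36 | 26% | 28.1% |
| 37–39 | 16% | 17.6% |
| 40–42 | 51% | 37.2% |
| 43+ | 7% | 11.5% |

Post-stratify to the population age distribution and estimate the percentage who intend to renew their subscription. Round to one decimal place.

29.9%

Reweight to the known age distribution:
  18–36: 0.26 × 28.1 = 7.306
  37–39: 0.16 × 17.6 = 2.816
  40–42: 0.51 × 37.2 = 18.972
  43+: 0.07 × 11.5 = 0.805
Post-stratified estimate = 29.899 → 29.9%.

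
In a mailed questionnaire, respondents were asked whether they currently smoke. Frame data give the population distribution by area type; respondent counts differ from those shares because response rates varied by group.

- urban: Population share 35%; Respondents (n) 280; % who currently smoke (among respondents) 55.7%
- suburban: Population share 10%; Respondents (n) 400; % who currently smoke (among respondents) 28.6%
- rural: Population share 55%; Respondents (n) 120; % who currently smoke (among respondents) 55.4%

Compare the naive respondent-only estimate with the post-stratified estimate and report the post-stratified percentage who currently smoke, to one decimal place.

Unadjusted (pooled respondent) estimate weights by respondent counts:
  (280/800)×55.7 + (400/800)×28.6 + (120/800)×55.4 = 42.105%
Reweighting by population area type shares:
  0.35×55.7 + 0.1×28.6 + 0.55×55.4 = 52.825%

52.8%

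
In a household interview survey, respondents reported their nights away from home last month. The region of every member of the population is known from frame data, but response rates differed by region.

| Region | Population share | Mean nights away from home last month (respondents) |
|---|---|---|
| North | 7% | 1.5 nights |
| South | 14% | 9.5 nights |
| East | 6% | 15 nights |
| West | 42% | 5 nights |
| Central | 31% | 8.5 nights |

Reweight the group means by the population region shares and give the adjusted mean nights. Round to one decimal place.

7.1

Post-stratification weights by population share, not respondent share:
  North: 0.07 × 1.5 = 0.105
  South: 0.14 × 9.5 = 1.33
  East: 0.06 × 15 = 0.9
  West: 0.42 × 5 = 2.1
  Central: 0.31 × 8.5 = 2.635
Post-stratified estimate = 7.07 → 7.1.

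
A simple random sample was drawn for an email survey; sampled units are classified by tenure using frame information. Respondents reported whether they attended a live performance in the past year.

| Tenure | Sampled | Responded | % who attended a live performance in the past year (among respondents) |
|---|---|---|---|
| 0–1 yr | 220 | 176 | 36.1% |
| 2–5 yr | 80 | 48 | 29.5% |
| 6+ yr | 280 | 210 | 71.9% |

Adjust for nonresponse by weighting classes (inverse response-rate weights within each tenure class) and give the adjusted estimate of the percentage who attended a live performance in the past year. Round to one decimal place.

Response rates by class: 0–1 yr 176/220 = 80%, 2–5 yr 48/80 = 60%, 6+ yr 210/280 = 75%.
Inverse-response-rate weighting restores each class to its sampled count, so class totals weight by n_sampled:
  0–1 yr: 220 × 36.1 = 7942
  2–5 yr: 80 × 29.5 = 2360
  6+ yr: 280 × 71.9 = 20,132
Adjusted estimate = 30,434 / 580 = 52.4724 → 52.5%.

52.5%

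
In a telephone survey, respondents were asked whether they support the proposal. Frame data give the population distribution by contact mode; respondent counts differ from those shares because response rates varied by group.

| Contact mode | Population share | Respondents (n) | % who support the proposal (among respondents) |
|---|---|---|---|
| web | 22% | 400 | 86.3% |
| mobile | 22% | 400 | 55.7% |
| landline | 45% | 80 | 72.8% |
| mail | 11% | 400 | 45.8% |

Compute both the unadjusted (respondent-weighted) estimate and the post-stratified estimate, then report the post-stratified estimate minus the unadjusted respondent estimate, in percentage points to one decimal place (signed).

Unadjusted (pooled respondent) estimate weights by respondent counts:
  (400/1280)×86.3 + (400/1280)×55.7 + (80/1280)×72.8 + (400/1280)×45.8 = 63.2375%
Reweighting by population contact mode shares:
  0.22×86.3 + 0.22×55.7 + 0.45×72.8 + 0.11×45.8 = 69.038%
Difference = 69.038 − 63.2375 = 5.8005 pp.

+5.8 percentage points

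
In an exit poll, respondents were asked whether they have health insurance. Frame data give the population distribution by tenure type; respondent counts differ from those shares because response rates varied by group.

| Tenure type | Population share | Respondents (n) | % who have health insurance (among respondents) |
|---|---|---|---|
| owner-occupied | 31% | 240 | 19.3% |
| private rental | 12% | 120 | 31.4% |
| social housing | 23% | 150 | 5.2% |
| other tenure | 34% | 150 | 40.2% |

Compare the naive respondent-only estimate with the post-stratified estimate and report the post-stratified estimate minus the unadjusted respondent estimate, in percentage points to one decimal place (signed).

+1.6 percentage points

Naive respondent-only estimate (weights = respondent counts):
  (240/660)×19.3 + (120/660)×31.4 + (150/660)×5.2 + (150/660)×40.2 = 23.0455%
Reweighting by population tenure type shares:
  0.31×19.3 + 0.12×31.4 + 0.23×5.2 + 0.34×40.2 = 24.615%
Difference = 24.615 − 23.0455 = 1.5695 pp.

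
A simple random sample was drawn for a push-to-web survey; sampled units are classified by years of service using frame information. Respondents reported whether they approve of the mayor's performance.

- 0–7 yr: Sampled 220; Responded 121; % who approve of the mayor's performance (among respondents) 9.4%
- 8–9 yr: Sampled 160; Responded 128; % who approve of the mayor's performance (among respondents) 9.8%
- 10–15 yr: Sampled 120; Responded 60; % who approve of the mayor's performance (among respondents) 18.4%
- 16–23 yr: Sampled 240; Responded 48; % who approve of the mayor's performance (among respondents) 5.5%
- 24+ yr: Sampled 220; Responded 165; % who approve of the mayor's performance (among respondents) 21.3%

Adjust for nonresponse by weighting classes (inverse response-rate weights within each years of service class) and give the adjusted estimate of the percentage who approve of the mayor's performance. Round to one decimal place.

12.3%

Response rates by class: 0–7 yr 121/220 = 55%, 8–9 yr 128/160 = 80%, 10–15 yr 60/120 = 50%, 16–23 yr 48/240 = 20%, 24+ yr 165/220 = 75%.
Inverse-response-rate weighting restores each class to its sampled count, so class totals weight by n_sampled:
  0–7 yr: 220 × 9.4 = 2068
  8–9 yr: 160 × 9.8 = 1568
  10–15 yr: 120 × 18.4 = 2208
  16–23 yr: 240 × 5.5 = 1320
  24+ yr: 220 × 21.3 = 4686
Adjusted estimate = 11,850 / 960 = 12.3438 → 12.3%.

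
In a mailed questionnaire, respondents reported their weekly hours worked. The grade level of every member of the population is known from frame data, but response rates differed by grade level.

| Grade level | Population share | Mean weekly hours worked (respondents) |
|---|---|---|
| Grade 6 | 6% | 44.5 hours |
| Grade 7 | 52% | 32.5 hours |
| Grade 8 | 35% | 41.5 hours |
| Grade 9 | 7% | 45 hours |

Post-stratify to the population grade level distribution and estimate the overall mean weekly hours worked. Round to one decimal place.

37.2

Post-stratification weights by population share, not respondent share:
  Grade 6: 0.06 × 44.5 = 2.67
  Grade 7: 0.52 × 32.5 = 16.9
  Grade 8: 0.35 × 41.5 = 14.525
  Grade 9: 0.07 × 45 = 3.15
Post-stratified estimate = 37.245 → 37.2.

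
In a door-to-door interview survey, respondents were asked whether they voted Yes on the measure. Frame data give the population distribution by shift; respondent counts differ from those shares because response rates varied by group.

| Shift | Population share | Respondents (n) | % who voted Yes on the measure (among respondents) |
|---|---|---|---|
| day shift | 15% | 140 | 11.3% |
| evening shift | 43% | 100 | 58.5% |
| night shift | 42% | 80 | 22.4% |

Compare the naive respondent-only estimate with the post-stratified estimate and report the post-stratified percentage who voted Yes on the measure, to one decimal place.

Without adjustment, the pooled respondent share is:
  (140/320)×11.3 + (100/320)×58.5 + (80/320)×22.4 = 28.825%
Reweighting by population shift shares:
  0.15×11.3 + 0.43×58.5 + 0.42×22.4 = 36.258%

36.3%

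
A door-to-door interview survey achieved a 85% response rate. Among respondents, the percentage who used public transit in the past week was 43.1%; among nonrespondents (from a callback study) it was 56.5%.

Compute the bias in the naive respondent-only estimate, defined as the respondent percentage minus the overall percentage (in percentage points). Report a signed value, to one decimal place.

-2.0 percentage points

Nonresponse fraction = 1 − 0.85 = 0.15.
Bias = (nonresponse fraction) × (respondent percentage − nonrespondent percentage)
     = 0.15 × (43.1 − 56.5) = 0.15 × -13.4 = -2.01.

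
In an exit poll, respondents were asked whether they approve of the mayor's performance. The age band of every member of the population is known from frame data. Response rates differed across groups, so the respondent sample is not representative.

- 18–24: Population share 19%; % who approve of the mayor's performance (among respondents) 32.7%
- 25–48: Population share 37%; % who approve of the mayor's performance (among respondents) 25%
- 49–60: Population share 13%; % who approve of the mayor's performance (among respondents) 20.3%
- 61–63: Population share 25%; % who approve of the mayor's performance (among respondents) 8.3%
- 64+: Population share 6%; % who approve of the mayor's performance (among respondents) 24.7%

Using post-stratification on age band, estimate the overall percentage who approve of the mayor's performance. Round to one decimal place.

Each cell contributes population-share × respondent value:
  18–24: 0.19 × 32.7 = 6.213
  25–48: 0.37 × 25 = 9.25
  49–60: 0.13 × 20.3 = 2.639
  61–63: 0.25 × 8.3 = 2.075
  64+: 0.06 × 24.7 = 1.482
Post-stratified estimate = 21.659 → 21.7%.

21.7%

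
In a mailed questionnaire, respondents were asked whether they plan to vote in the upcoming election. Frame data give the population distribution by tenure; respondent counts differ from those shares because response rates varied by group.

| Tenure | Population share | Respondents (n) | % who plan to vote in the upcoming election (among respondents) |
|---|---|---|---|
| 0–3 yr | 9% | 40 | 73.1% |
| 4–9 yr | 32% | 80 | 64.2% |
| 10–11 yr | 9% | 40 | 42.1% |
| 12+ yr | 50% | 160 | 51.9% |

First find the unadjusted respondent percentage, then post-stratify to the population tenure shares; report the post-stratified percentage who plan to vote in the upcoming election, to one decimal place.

56.9%

Unadjusted (pooled respondent) estimate weights by respondent counts:
  (40/320)×73.1 + (80/320)×64.2 + (40/320)×42.1 + (160/320)×51.9 = 56.4%
Post-stratified estimate weights by population shares:
  0.09×73.1 + 0.32×64.2 + 0.09×42.1 + 0.5×51.9 = 56.862%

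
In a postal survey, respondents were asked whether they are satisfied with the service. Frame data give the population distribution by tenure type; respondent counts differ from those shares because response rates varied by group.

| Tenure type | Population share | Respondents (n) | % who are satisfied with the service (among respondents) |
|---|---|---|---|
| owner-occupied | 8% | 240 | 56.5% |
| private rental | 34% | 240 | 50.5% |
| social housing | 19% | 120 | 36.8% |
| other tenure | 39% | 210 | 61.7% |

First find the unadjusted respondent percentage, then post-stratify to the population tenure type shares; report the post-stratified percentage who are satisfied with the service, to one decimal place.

Naive respondent-only estimate (weights = respondent counts):
  (240/810)×56.5 + (240/810)×50.5 + (120/810)×36.8 + (210/810)×61.7 = 53.1519%
Post-stratifying to population shares instead:
  0.08×56.5 + 0.34×50.5 + 0.19×36.8 + 0.39×61.7 = 52.745%

52.7%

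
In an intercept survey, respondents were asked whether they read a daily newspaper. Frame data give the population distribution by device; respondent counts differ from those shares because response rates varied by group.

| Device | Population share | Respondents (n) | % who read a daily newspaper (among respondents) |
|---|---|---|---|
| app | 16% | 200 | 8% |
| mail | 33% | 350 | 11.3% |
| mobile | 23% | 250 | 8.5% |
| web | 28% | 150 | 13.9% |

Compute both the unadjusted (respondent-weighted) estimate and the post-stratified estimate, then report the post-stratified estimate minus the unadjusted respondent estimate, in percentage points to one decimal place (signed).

Naive respondent-only estimate (weights = respondent counts):
  (200/950)×8 + (350/950)×11.3 + (250/950)×8.5 + (150/950)×13.9 = 10.2789%
Post-stratifying to population shares instead:
  0.16×8 + 0.33×11.3 + 0.23×8.5 + 0.28×13.9 = 10.856%
Difference = 10.856 − 10.2789 = 0.5771 pp.

+0.6 percentage points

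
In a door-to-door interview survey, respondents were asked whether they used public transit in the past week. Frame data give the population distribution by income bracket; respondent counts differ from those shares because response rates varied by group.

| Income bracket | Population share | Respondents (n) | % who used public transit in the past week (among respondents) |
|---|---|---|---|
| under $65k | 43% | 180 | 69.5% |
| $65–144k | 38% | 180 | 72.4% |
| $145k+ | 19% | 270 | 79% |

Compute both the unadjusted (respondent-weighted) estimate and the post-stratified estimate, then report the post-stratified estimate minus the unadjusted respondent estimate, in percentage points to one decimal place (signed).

Naive respondent-only estimate (weights = respondent counts):
  (180/630)×69.5 + (180/630)×72.4 + (270/630)×79 = 74.4%
Post-stratifying to population shares instead:
  0.43×69.5 + 0.38×72.4 + 0.19×79 = 72.407%
Difference = 72.407 − 74.4 = -1.993 pp.

-2.0 percentage points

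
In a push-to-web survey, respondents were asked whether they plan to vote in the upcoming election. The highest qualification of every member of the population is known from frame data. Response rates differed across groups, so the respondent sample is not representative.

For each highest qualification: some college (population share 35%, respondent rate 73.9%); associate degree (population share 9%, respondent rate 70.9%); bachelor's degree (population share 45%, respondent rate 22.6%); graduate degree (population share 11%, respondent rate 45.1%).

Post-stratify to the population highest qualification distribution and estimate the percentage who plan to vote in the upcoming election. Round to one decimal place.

47.4%

Post-stratification weights by population share, not respondent share:
  some college: 0.35 × 73.9 = 25.865
  associate degree: 0.09 × 70.9 = 6.381
  bachelor's degree: 0.45 × 22.6 = 10.17
  graduate degree: 0.11 × 45.1 = 4.961
Post-stratified estimate = 47.377 → 47.4%.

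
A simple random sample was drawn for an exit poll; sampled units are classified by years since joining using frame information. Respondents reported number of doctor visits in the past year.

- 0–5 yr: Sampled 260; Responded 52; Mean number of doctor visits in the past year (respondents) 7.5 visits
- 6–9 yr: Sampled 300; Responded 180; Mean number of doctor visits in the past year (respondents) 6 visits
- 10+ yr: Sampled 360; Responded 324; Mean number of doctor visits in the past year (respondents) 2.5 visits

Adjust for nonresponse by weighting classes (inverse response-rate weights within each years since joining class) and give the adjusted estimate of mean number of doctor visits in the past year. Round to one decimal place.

Class response rates: 0–5 yr 52/260 = 20%, 6–9 yr 180/300 = 60%, 10+ yr 324/360 = 90%.
With weight = n_sampled/n_responded per class, the weighted class total is n_sampled:
  0–5 yr: 260 × 7.5 = 1950
  6–9 yr: 300 × 6 = 1800
  10+ yr: 360 × 2.5 = 900
Adjusted estimate = 4650 / 920 = 5.05435 → 5.1.

5.1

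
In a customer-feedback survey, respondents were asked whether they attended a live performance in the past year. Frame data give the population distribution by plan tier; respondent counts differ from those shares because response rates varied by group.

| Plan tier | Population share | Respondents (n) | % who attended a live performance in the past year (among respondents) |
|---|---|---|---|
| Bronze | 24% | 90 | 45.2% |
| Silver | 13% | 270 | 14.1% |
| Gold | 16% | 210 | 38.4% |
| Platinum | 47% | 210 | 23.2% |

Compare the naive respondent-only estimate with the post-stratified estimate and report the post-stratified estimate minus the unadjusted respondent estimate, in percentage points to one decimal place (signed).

Unadjusted (pooled respondent) estimate weights by respondent counts:
  (90/780)×45.2 + (270/780)×14.1 + (210/780)×38.4 + (210/780)×23.2 = 26.6808%
Post-stratified estimate weights by population shares:
  0.24×45.2 + 0.13×14.1 + 0.16×38.4 + 0.47×23.2 = 29.729%
Difference = 29.729 − 26.6808 = 3.0482 pp.

+3.0 percentage points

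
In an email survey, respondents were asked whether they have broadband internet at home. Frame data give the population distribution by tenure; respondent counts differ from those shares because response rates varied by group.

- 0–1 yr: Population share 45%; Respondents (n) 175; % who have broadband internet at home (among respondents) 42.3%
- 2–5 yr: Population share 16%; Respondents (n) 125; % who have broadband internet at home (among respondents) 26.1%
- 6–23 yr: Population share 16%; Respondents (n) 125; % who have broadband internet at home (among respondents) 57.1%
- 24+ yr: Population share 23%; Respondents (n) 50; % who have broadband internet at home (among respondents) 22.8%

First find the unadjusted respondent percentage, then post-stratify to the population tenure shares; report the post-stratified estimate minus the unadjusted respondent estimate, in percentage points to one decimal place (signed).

Unadjusted (pooled respondent) estimate weights by respondent counts:
  (175/475)×42.3 + (125/475)×26.1 + (125/475)×57.1 + (50/475)×22.8 = 39.8789%
Post-stratifying to population shares instead:
  0.45×42.3 + 0.16×26.1 + 0.16×57.1 + 0.23×22.8 = 37.591%
Difference = 37.591 − 39.8789 = -2.2879 pp.

-2.3 percentage points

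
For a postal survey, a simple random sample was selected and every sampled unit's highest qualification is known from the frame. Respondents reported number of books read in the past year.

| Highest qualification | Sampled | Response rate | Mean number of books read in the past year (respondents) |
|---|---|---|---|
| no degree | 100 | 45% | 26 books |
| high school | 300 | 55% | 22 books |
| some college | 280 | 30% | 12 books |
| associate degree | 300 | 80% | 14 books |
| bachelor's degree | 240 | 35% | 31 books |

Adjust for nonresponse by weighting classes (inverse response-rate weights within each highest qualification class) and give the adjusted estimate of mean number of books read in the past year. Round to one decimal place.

19.8

With weight = n_sampled/n_responded per class, the weighted class total is n_sampled:
  no degree: 100 × 26 = 2600
  high school: 300 × 22 = 6600
  some college: 280 × 12 = 3360
  associate degree: 300 × 14 = 4200
  bachelor's degree: 240 × 31 = 7440
Adjusted estimate = 24,200 / 1,220 = 19.8361 → 19.8.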